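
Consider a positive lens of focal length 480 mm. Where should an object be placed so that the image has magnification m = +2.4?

m = −d_i/d_o ⇒ d_i = −m·d_o.
1/f = 1/d_o + 1/d_i = 1/d_o − 1/(m·d_o) = (1 − 1/m)/d_o, so d_o = f(1 − 1/m) = (480.0)(1 − 1/(+2.4)) = 280 mm.

280 mm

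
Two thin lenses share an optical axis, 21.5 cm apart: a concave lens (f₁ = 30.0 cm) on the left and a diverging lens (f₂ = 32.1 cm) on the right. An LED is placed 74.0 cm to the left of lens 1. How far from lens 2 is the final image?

Lens 1 is diverging, so f₁ = −30.0 cm.
Lens 1: 1/d_i1 = 1/f₁ − 1/d_o1 = 1/(-30.0) − 1/(74.0) = -0.04685, so d_i1 = -21.35 cm.
The intermediate image is 21.35 cm to the left of lens 1 (virtual), which is 21.5 − (-21.35) = 42.85 cm to the left of lens 2, so d_o2 = +42.85 cm.
Lens 2 is diverging, so f₂ = −32.1 cm.
Lens 2: 1/d_i2 = 1/f₂ − 1/d_o2 = 1/(-32.1) − 1/(42.85) = -0.05449, so d_i2 = -18.4 cm.
The final image is virtual, 18.4 cm to the left of lens 2 (overall magnification ≈ 0.12).

18.4 cm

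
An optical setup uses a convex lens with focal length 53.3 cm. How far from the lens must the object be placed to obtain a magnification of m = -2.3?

76.5 cm

m = −d_i/d_o ⇒ d_i = −m·d_o.
1/f = 1/d_o + 1/d_i = 1/d_o − 1/(m·d_o) = (1 − 1/m)/d_o, so d_o = f(1 − 1/m) = (53.30)(1 − 1/(-2.3)) = 76.5 cm.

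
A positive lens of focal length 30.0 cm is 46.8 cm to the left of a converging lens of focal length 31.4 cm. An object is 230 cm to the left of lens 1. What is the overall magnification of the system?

m = -0.247

Lens 1: 1/d_i1 = 1/(30.0) − 1/(230) = 0.02899, so d_i1 = 34.50 cm; m₁ = −d_i1/d_o1 = -0.1500.
d_o2 = 46.8 − (34.50) = 12.30 cm.
Lens 2: 1/d_i2 = 1/(31.4) − 1/(12.30) = -0.04945, so d_i2 = -20.22 cm; m₂ = −d_i2/d_o2 = +1.644.
m = m₁·m₂ = (-0.1500)(+1.644) = -0.247.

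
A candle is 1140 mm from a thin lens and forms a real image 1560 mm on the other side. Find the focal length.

f = 659 mm (converging)

Real image ⇒ d_i = +1560 mm.
1/f = 1/d_o + 1/d_i = 1/(1140) + 1/(1560) = 0.001518, so f = 659 mm.
Since f is positive, the thin lens is converging.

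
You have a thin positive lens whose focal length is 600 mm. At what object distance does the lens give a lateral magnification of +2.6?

m = −d_i/d_o ⇒ d_i = −m·d_o.
1/f = 1/d_o + 1/d_i = 1/d_o − 1/(m·d_o) = (1 − 1/m)/d_o, so d_o = f(1 − 1/m) = (600.0)(1 − 1/(+2.6)) = 369 mm.

369 mm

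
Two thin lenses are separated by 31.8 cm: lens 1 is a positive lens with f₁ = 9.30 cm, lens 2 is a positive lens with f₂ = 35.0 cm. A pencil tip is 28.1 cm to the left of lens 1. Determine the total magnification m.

Lens 1: 1/d_i1 = 1/(9.30) − 1/(28.1) = 0.07194, so d_i1 = 13.90 cm; m₁ = −d_i1/d_o1 = -0.4947.
d_o2 = 31.8 − (13.90) = 17.90 cm.
Lens 2: 1/d_i2 = 1/(35.0) − 1/(17.90) = -0.02729, so d_i2 = -36.64 cm; m₂ = −d_i2/d_o2 = +2.047.
m = m₁·m₂ = (-0.4947)(+2.047) = -1.01.

m = -1.01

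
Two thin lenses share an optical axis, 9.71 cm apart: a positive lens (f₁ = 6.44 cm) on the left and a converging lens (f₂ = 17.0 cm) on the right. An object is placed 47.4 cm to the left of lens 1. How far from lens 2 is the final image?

2.60 cm

Lens 1: 1/d_i1 = 1/f₁ − 1/d_o1 = 1/(6.44) − 1/(47.4) = 0.1342, so d_i1 = 7.453 cm.
The intermediate image is 7.453 cm to the right of lens 1, which is 9.71 − (7.453) = 2.257 cm to the left of lens 2, so d_o2 = +2.257 cm.
Lens 2: 1/d_i2 = 1/f₂ − 1/d_o2 = 1/(17.0) − 1/(2.257) = -0.3842, so d_i2 = -2.60 cm.
The final image is virtual, 2.60 cm to the left of lens 2 (overall magnification ≈ -0.18).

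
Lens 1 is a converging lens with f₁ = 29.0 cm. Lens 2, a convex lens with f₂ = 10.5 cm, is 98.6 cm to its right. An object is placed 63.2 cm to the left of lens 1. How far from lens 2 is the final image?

Lens 1: 1/d_i1 = 1/f₁ − 1/d_o1 = 1/(29.0) − 1/(63.2) = 0.01866, so d_i1 = 53.59 cm.
The intermediate image is 53.59 cm to the right of lens 1, which is 98.6 − (53.59) = 45.01 cm to the left of lens 2, so d_o2 = +45.01 cm.
Lens 2: 1/d_i2 = 1/f₂ − 1/d_o2 = 1/(10.5) − 1/(45.01) = 0.07302, so d_i2 = 13.7 cm.
The final image is real, 13.7 cm to the right of lens 2 (overall magnification ≈ 0.26).

13.7 cm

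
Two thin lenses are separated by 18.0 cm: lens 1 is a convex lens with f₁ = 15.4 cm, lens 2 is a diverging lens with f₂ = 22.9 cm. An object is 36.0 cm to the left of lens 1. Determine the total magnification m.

Lens 1: 1/d_i1 = 1/(15.4) − 1/(36.0) = 0.03716, so d_i1 = 26.91 cm; m₁ = −d_i1/d_o1 = -0.7475.
d_o2 = 18.0 − (26.91) = -8.910 cm (virtual object).
f₂ = −22.9 cm (diverging).
Lens 2: 1/d_i2 = 1/(-22.9) − 1/(-8.910) = 0.06857, so d_i2 = 14.58 cm; m₂ = −d_i2/d_o2 = +1.637.
m = m₁·m₂ = (-0.7475)(+1.637) = -1.22.

m = -1.22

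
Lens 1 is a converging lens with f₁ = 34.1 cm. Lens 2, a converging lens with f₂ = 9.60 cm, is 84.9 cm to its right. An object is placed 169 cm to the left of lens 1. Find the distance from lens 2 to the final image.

12.4 cm

Lens 1: 1/d_i1 = 1/f₁ − 1/d_o1 = 1/(34.1) − 1/(169) = 0.02341, so d_i1 = 42.72 cm.
The intermediate image is 42.72 cm to the right of lens 1, which is 84.9 − (42.72) = 42.18 cm to the left of lens 2, so d_o2 = +42.18 cm.
Lens 2: 1/d_i2 = 1/f₂ − 1/d_o2 = 1/(9.60) − 1/(42.18) = 0.08046, so d_i2 = 12.4 cm.
The final image is real, 12.4 cm to the right of lens 2 (overall magnification ≈ 0.074).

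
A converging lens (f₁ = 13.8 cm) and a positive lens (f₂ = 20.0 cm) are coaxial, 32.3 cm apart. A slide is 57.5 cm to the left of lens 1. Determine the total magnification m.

Lens 1: 1/d_i1 = 1/(13.8) − 1/(57.5) = 0.05507, so d_i1 = 18.16 cm; m₁ = −d_i1/d_o1 = -0.3158.
d_o2 = 32.3 − (18.16) = 14.14 cm.
Lens 2: 1/d_i2 = 1/(20.0) − 1/(14.14) = -0.02072, so d_i2 = -48.26 cm; m₂ = −d_i2/d_o2 = +3.413.
m = m₁·m₂ = (-0.3158)(+3.413) = -1.08.

m = -1.08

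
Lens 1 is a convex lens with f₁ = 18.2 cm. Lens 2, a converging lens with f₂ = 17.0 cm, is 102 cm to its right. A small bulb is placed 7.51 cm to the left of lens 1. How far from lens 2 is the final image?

Lens 1: 1/d_i1 = 1/f₁ − 1/d_o1 = 1/(18.2) − 1/(7.51) = -0.07821, so d_i1 = -12.79 cm.
The intermediate image is 12.79 cm to the left of lens 1 (virtual), which is 102 − (-12.79) = 114.8 cm to the left of lens 2, so d_o2 = +114.8 cm.
Lens 2: 1/d_i2 = 1/f₂ − 1/d_o2 = 1/(17.0) − 1/(114.8) = 0.05011, so d_i2 = 20.0 cm.
The final image is real, 20.0 cm to the right of lens 2 (overall magnification ≈ -0.30).

20.0 cm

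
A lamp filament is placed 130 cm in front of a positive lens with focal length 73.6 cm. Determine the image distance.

Lens equation: 1/d_i = 1/f − 1/d_o = 1/(73.60) − 1/(130) = 0.01359 − 0.007692 = 0.005895, so d_i = 170 cm.
The image is real, inverted and enlarged, on the far side of the lens.

170 cm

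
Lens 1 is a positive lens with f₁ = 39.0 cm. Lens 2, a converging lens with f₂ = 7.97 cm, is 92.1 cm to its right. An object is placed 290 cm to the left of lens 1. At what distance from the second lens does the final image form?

9.60 cm

Lens 1: 1/d_i1 = 1/f₁ − 1/d_o1 = 1/(39.0) − 1/(290) = 0.02219, so d_i1 = 45.06 cm.
The intermediate image is 45.06 cm to the right of lens 1, which is 92.1 − (45.06) = 47.04 cm to the left of lens 2, so d_o2 = +47.04 cm.
Lens 2: 1/d_i2 = 1/f₂ − 1/d_o2 = 1/(7.97) − 1/(47.04) = 0.1042, so d_i2 = 9.60 cm.
The final image is real, 9.60 cm to the right of lens 2 (overall magnification ≈ 0.032).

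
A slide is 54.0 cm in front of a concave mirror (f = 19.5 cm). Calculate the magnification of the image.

1/d_i = 1/f − 1/d_o = 1/(19.50) − 1/(54.0) = 0.03276, so d_i = 30.52 cm.
m = −d_i/d_o = −(30.52)/(54.0) = -0.565.
The image is real, inverted and reduced, in front of the mirror.

m = -0.565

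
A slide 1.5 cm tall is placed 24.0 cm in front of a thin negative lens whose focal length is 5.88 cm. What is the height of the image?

0.295 cm

For a negative lens, f = -5.88 cm.
1/d_i = 1/f − 1/d_o = 1/(-5.880) − 1/(24.0) = -0.2117, so d_i = -4.723 cm.
m = −d_i/d_o = +0.1968.
|h_i| = |m|·h_o = 0.1968 × 1.5 = 0.295 cm. The image is virtual, upright and reduced, on the same side as the object.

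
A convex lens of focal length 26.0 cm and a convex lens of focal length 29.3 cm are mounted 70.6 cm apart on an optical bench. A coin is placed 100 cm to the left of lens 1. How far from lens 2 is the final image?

Lens 1: 1/d_i1 = 1/f₁ − 1/d_o1 = 1/(26.0) − 1/(100) = 0.02846, so d_i1 = 35.14 cm.
The intermediate image is 35.14 cm to the right of lens 1, which is 70.6 − (35.14) = 35.46 cm to the left of lens 2, so d_o2 = +35.46 cm.
Lens 2: 1/d_i2 = 1/f₂ − 1/d_o2 = 1/(29.3) − 1/(35.46) = 0.005929, so d_i2 = 169 cm.
The final image is real, 169 cm to the right of lens 2 (overall magnification ≈ 1.7).

169 cm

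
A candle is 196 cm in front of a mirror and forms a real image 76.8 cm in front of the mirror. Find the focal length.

Real image ⇒ d_i = +76.8 cm.
1/f = 1/d_o + 1/d_i = 1/(196) + 1/(76.8) = 0.01812, so f = 55.2 cm.
Since f is positive, the mirror is concave.

f = 55.2 cm (concave)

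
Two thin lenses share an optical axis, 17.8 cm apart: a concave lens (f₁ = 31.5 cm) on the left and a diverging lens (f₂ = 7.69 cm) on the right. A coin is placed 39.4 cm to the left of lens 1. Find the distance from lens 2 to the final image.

6.31 cm

Lens 1 is diverging, so f₁ = −31.5 cm.
Lens 1: 1/d_i1 = 1/f₁ − 1/d_o1 = 1/(-31.5) − 1/(39.4) = -0.05713, so d_i1 = -17.50 cm.
The intermediate image is 17.50 cm to the left of lens 1 (virtual), which is 17.8 − (-17.50) = 35.30 cm to the left of lens 2, so d_o2 = +35.30 cm.
Lens 2 is diverging, so f₂ = −7.69 cm.
Lens 2: 1/d_i2 = 1/f₂ − 1/d_o2 = 1/(-7.69) − 1/(35.30) = -0.1584, so d_i2 = -6.31 cm.
The final image is virtual, 6.31 cm to the left of lens 2 (overall magnification ≈ 0.079).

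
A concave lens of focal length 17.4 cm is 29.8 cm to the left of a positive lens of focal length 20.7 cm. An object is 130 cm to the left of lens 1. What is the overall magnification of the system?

m = -0.1000

f₁ = −17.4 cm (diverging).
Lens 1: 1/d_i1 = 1/(-17.4) − 1/(130) = -0.06516, so d_i1 = -15.35 cm; m₁ = −d_i1/d_o1 = +0.1181.
d_o2 = 29.8 − (-15.35) = 45.15 cm.
Lens 2: 1/d_i2 = 1/(20.7) − 1/(45.15) = 0.02616, so d_i2 = 38.23 cm; m₂ = −d_i2/d_o2 = -0.8466.
m = m₁·m₂ = (+0.1181)(-0.8466) = -0.1000.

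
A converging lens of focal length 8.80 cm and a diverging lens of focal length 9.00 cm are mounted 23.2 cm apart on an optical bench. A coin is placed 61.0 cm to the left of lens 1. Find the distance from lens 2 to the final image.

Lens 1: 1/d_i1 = 1/f₁ − 1/d_o1 = 1/(8.80) − 1/(61.0) = 0.09724, so d_i1 = 10.28 cm.
The intermediate image is 10.28 cm to the right of lens 1, which is 23.2 − (10.28) = 12.92 cm to the left of lens 2, so d_o2 = +12.92 cm.
Lens 2 is diverging, so f₂ = −9.00 cm.
Lens 2: 1/d_i2 = 1/f₂ − 1/d_o2 = 1/(-9.00) − 1/(12.92) = -0.1885, so d_i2 = -5.30 cm.
The final image is virtual, 5.30 cm to the left of lens 2 (overall magnification ≈ -0.069).

5.30 cm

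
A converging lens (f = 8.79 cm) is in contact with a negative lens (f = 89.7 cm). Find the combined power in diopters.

P = +10.3 D

P₁ = 1/f₁ = 1/(0.0879 m) = +11.38 D; P₂ = 1/f₂ = 1/(-0.897 m) = -1.115 D.
For thin lenses in contact, P = P₁ + P₂ = (+11.38) + (-1.115) = +10.3 D.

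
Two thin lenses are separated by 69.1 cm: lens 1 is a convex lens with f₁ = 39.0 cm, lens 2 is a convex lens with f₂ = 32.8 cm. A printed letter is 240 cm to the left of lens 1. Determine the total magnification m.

Lens 1: 1/d_i1 = 1/(39.0) − 1/(240) = 0.02147, so d_i1 = 46.57 cm; m₁ = −d_i1/d_o1 = -0.1940.
d_o2 = 69.1 − (46.57) = 22.53 cm.
Lens 2: 1/d_i2 = 1/(32.8) − 1/(22.53) = -0.01390, so d_i2 = -71.96 cm; m₂ = −d_i2/d_o2 = +3.194.
m = m₁·m₂ = (-0.1940)(+3.194) = -0.620.

m = -0.620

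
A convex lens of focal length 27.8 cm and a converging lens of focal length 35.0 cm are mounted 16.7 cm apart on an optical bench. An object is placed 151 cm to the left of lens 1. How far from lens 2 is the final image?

11.6 cm

Lens 1: 1/d_i1 = 1/f₁ − 1/d_o1 = 1/(27.8) − 1/(151) = 0.02935, so d_i1 = 34.07 cm.
The intermediate image is 34.07 cm to the right of lens 1, which lies 17.37 cm to the right of lens 2 — a virtual object — so d_o2 = −17.37 cm.
Lens 2: 1/d_i2 = 1/f₂ − 1/d_o2 = 1/(35.0) − 1/(-17.37) = 0.08614, so d_i2 = 11.6 cm.
The final image is real, 11.6 cm to the right of lens 2 (overall magnification ≈ -0.15).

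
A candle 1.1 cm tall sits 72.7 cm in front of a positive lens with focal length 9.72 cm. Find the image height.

0.170 cm

1/d_i = 1/f − 1/d_o = 1/(9.720) − 1/(72.7) = 0.08913, so d_i = 11.22 cm.
m = −d_i/d_o = -0.1543.
|h_i| = |m|·h_o = 0.1543 × 1.1 = 0.170 cm. The image is real, inverted and reduced, on the far side of the lens.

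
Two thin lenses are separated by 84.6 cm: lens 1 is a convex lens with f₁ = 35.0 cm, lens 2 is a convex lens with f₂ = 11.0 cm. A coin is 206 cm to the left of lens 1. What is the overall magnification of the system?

m = +0.0716

Lens 1: 1/d_i1 = 1/(35.0) − 1/(206) = 0.02372, so d_i1 = 42.16 cm; m₁ = −d_i1/d_o1 = -0.2047.
d_o2 = 84.6 − (42.16) = 42.44 cm.
Lens 2: 1/d_i2 = 1/(11.0) − 1/(42.44) = 0.06735, so d_i2 = 14.85 cm; m₂ = −d_i2/d_o2 = -0.3499.
m = m₁·m₂ = (-0.2047)(-0.3499) = +0.0716.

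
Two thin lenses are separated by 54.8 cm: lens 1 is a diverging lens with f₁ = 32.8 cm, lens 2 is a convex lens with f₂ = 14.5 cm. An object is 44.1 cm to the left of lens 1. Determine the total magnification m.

f₁ = −32.8 cm (diverging).
Lens 1: 1/d_i1 = 1/(-32.8) − 1/(44.1) = -0.05316, so d_i1 = -18.81 cm; m₁ = −d_i1/d_o1 = +0.4265.
d_o2 = 54.8 − (-18.81) = 73.61 cm.
Lens 2: 1/d_i2 = 1/(14.5) − 1/(73.61) = 0.05538, so d_i2 = 18.06 cm; m₂ = −d_i2/d_o2 = -0.2453.
m = m₁·m₂ = (+0.4265)(-0.2453) = -0.105.

m = -0.105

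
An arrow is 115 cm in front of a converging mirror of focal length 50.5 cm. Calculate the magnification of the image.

1/d_i = 1/f − 1/d_o = 1/(50.50) − 1/(115) = 0.01111, so d_i = 90.04 cm.
m = −d_i/d_o = −(90.04)/(115) = -0.783.
The image is real, inverted and reduced, in front of the mirror.

m = -0.783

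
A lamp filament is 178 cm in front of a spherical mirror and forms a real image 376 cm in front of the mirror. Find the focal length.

f = 121 cm (concave)

Real image ⇒ d_i = +376 cm.
1/f = 1/d_o + 1/d_i = 1/(178) + 1/(376) = 0.008278, so f = 121 cm.
Since f is positive, the spherical mirror is concave.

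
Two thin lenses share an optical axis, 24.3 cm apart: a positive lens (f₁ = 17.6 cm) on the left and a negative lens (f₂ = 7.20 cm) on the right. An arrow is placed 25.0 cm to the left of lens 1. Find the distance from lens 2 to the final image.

9.05 cm

Lens 1: 1/d_i1 = 1/f₁ − 1/d_o1 = 1/(17.6) − 1/(25.0) = 0.01682, so d_i1 = 59.46 cm.
The intermediate image is 59.46 cm to the right of lens 1, which lies 35.16 cm to the right of lens 2 — a virtual object — so d_o2 = −35.16 cm.
Lens 2 is diverging, so f₂ = −7.20 cm.
Lens 2: 1/d_i2 = 1/f₂ − 1/d_o2 = 1/(-7.20) − 1/(-35.16) = -0.1104, so d_i2 = -9.05 cm.
The final image is virtual, 9.05 cm to the left of lens 2 (overall magnification ≈ 0.61).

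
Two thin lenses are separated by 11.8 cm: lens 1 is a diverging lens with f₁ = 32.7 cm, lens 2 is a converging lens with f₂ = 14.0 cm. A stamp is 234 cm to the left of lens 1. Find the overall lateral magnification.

f₁ = −32.7 cm (diverging).
Lens 1: 1/d_i1 = 1/(-32.7) − 1/(234) = -0.03485, so d_i1 = -28.69 cm; m₁ = −d_i1/d_o1 = +0.1226.
d_o2 = 11.8 − (-28.69) = 40.49 cm.
Lens 2: 1/d_i2 = 1/(14.0) − 1/(40.49) = 0.04673, so d_i2 = 21.40 cm; m₂ = −d_i2/d_o2 = -0.5285.
m = m₁·m₂ = (+0.1226)(-0.5285) = -0.0648.

m = -0.0648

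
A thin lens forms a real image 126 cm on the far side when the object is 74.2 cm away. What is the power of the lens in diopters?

d_i = +126 cm.
1/f = 1/d_o + 1/d_i = 1/(74.2) + 1/(126) = 0.02141 cm⁻¹.
f = 46.70 cm = 0.4670 m, so P = 1/f = +2.14 D.

P = +2.14 D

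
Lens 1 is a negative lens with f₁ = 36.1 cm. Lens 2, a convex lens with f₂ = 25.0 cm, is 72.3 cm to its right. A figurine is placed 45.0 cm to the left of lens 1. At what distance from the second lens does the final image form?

34.3 cm

Lens 1 is diverging, so f₁ = −36.1 cm.
Lens 1: 1/d_i1 = 1/f₁ − 1/d_o1 = 1/(-36.1) − 1/(45.0) = -0.04992, so d_i1 = -20.03 cm.
The intermediate image is 20.03 cm to the left of lens 1 (virtual), which is 72.3 − (-20.03) = 92.33 cm to the left of lens 2, so d_o2 = +92.33 cm.
Lens 2: 1/d_i2 = 1/f₂ − 1/d_o2 = 1/(25.0) − 1/(92.33) = 0.02917, so d_i2 = 34.3 cm.
The final image is real, 34.3 cm to the right of lens 2 (overall magnification ≈ -0.17).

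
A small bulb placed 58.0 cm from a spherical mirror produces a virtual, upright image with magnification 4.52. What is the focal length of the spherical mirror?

f = 74.5 cm (concave)

m = −d_i/d_o ⇒ d_i = −m·d_o = −(+4.52)·(58.0) = -262.2 cm.
1/f = 1/d_o + 1/d_i = 1/(58.0) + 1/(-262.2) = 0.01343, so f = 74.5 cm.
Since f is positive, the spherical mirror is concave.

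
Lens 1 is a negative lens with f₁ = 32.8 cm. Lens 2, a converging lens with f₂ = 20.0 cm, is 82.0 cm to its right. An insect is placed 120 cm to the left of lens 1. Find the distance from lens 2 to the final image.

24.6 cm

Lens 1 is diverging, so f₁ = −32.8 cm.
Lens 1: 1/d_i1 = 1/f₁ − 1/d_o1 = 1/(-32.8) − 1/(120) = -0.03882, so d_i1 = -25.76 cm.
The intermediate image is 25.76 cm to the left of lens 1 (virtual), which is 82.0 − (-25.76) = 107.8 cm to the left of lens 2, so d_o2 = +107.8 cm.
Lens 2: 1/d_i2 = 1/f₂ − 1/d_o2 = 1/(20.0) − 1/(107.8) = 0.04072, so d_i2 = 24.6 cm.
The final image is real, 24.6 cm to the right of lens 2 (overall magnification ≈ -0.049).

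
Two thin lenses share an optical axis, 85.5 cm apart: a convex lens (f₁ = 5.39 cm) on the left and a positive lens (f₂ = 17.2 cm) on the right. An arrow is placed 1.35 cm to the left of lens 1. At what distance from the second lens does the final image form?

Lens 1: 1/d_i1 = 1/f₁ − 1/d_o1 = 1/(5.39) − 1/(1.35) = -0.5552, so d_i1 = -1.801 cm.
The intermediate image is 1.801 cm to the left of lens 1 (virtual), which is 85.5 − (-1.801) = 87.30 cm to the left of lens 2, so d_o2 = +87.30 cm.
Lens 2: 1/d_i2 = 1/f₂ − 1/d_o2 = 1/(17.2) − 1/(87.30) = 0.04668, so d_i2 = 21.4 cm.
The final image is real, 21.4 cm to the right of lens 2 (overall magnification ≈ -0.33).

21.4 cm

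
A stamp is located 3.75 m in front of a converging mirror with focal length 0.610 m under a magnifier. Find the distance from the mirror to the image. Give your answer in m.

Mirror equation: 1/q = 1/f − 1/p = 1/(0.6100) − 1/(3.75) = 1.639 − 0.2667 = 1.373, so q = 0.729 m.
The image is real, inverted and reduced, in front of the mirror.

0.729 m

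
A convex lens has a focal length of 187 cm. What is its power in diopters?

P = +0.535 D

f = 187 cm = 1.87 m.
P = 1/f = 1/(1.87 m) = +0.535 D.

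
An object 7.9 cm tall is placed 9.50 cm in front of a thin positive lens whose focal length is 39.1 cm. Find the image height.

10.4 cm

1/d_i = 1/f − 1/d_o = 1/(39.10) − 1/(9.50) = -0.07969, so d_i = -12.55 cm.
m = −d_i/d_o = +1.321.
|h_i| = |m|·h_o = 1.321 × 7.9 = 10.4 cm. The image is virtual, upright and enlarged, on the same side as the object.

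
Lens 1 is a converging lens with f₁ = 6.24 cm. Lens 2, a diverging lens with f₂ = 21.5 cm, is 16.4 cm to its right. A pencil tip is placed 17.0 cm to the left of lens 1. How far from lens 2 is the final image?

Lens 1: 1/d_i1 = 1/f₁ − 1/d_o1 = 1/(6.24) − 1/(17.0) = 0.1014, so d_i1 = 9.859 cm.
The intermediate image is 9.859 cm to the right of lens 1, which is 16.4 − (9.859) = 6.541 cm to the left of lens 2, so d_o2 = +6.541 cm.
Lens 2 is diverging, so f₂ = −21.5 cm.
Lens 2: 1/d_i2 = 1/f₂ − 1/d_o2 = 1/(-21.5) − 1/(6.541) = -0.1994, so d_i2 = -5.02 cm.
The final image is virtual, 5.02 cm to the left of lens 2 (overall magnification ≈ -0.44).

5.02 cm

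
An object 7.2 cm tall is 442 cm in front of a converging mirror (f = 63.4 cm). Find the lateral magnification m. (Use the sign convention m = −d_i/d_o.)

1/d_i = 1/f − 1/d_o = 1/(63.40) − 1/(442) = 0.01351, so d_i = 74.02 cm.
m = −d_i/d_o = −(74.02)/(442) = -0.167.
The image is real, inverted and reduced, in front of the mirror.

m = -0.167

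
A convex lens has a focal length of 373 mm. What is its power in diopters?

f = 37.3 cm = 0.373 m.
P = 1/f = 1/(0.373 m) = +2.68 D.

P = +2.68 D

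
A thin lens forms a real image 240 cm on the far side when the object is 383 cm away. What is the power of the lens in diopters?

d_i = +240 cm.
1/f = 1/d_o + 1/d_i = 1/(383) + 1/(240) = 0.006778 cm⁻¹.
f = 147.5 cm = 1.475 m, so P = 1/f = +0.678 D.

P = +0.678 D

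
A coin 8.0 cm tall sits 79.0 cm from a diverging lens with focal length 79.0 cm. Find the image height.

4.00 cm

For a diverging lens, f = -79.0 cm.
1/d_i = 1/f − 1/d_o = 1/(-79.00) − 1/(79.0) = -0.02532, so d_i = -39.50 cm.
m = −d_i/d_o = +0.5000.
|h_i| = |m|·h_o = 0.5000 × 8.0 = 4.00 cm. The image is virtual, upright and reduced, on the same side as the object.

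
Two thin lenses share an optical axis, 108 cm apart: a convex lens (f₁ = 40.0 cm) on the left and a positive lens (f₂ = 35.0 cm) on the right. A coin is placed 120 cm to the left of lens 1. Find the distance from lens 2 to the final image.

129 cm

Lens 1: 1/d_i1 = 1/f₁ − 1/d_o1 = 1/(40.0) − 1/(120) = 0.01667, so d_i1 = 60.00 cm.
The intermediate image is 60.00 cm to the right of lens 1, which is 108 − (60.00) = 48.00 cm to the left of lens 2, so d_o2 = +48.00 cm.
Lens 2: 1/d_i2 = 1/f₂ − 1/d_o2 = 1/(35.0) − 1/(48.00) = 0.007738, so d_i2 = 129 cm.
The final image is real, 129 cm to the right of lens 2 (overall magnification ≈ 1.3).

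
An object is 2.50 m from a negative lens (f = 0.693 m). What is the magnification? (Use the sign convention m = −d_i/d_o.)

For a negative lens, f = -0.693 m.
1/d_i = 1/f − 1/d_o = 1/(-0.6930) − 1/(2.50) = -1.843, so d_i = -0.5426 m.
m = −d_i/d_o = −(-0.5426)/(2.50) = +0.217.
The image is virtual, upright and reduced, on the same side as the object.

m = +0.217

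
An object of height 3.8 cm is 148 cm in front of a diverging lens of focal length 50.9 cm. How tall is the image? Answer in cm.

For a diverging lens, f = -50.9 cm.
1/d_i = 1/f − 1/d_o = 1/(-50.90) − 1/(148) = -0.02640, so d_i = -37.87 cm.
m = −d_i/d_o = +0.2559.
|h_i| = |m|·h_o = 0.2559 × 3.8 = 0.972 cm. The image is virtual, upright and reduced, on the same side as the object.

0.972 cm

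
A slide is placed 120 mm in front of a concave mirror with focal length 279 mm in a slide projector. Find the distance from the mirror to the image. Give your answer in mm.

Mirror equation: 1/s_i = 1/f − 1/s_o = 1/(279.0) − 1/(120) = 0.003584 − 0.008333 = -0.004749, so s_i = -211 mm.
The image is virtual, upright and enlarged, behind the mirror.

211 mm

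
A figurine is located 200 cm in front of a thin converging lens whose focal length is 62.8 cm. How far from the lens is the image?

91.5 cm

Lens equation: 1/q = 1/f − 1/p = 1/(62.80) − 1/(200) = 0.01592 − 0.005000 = 0.01092, so q = 91.5 cm.
The image is real, inverted and reduced, on the far side of the lens.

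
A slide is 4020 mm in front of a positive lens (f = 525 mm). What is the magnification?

m = -0.150

1/d_i = 1/f − 1/d_o = 1/(525.0) − 1/(4020) = 0.001656, so d_i = 603.9 mm.
m = −d_i/d_o = −(603.9)/(4020) = -0.150.
The image is real, inverted and reduced, on the far side of the lens.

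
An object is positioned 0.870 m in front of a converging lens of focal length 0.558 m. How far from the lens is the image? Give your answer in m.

Lens equation: 1/q = 1/f − 1/p = 1/(0.5580) − 1/(0.870) = 1.792 − 1.149 = 0.6427, so q = 1.56 m.
The image is real, inverted and enlarged, on the far side of the lens.

1.56 m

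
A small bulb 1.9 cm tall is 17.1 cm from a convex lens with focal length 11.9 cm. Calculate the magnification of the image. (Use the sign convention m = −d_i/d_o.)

m = -2.29

1/d_i = 1/f − 1/d_o = 1/(11.90) − 1/(17.1) = 0.02555, so d_i = 39.13 cm.
m = −d_i/d_o = −(39.13)/(17.1) = -2.29.
The image is real, inverted and enlarged, on the far side of the lens.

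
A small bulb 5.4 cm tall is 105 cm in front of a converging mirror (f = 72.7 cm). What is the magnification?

1/d_i = 1/f − 1/d_o = 1/(72.70) − 1/(105) = 0.004231, so d_i = 236.3 cm.
m = −d_i/d_o = −(236.3)/(105) = -2.25.
The image is real, inverted and enlarged, in front of the mirror.

m = -2.25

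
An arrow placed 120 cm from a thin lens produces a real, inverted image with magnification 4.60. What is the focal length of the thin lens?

f = 98.6 cm (converging)

m = −d_i/d_o ⇒ d_i = −m·d_o = −(-4.60)·(120) = 552.0 cm.
1/f = 1/d_o + 1/d_i = 1/(120) + 1/(552.0) = 0.01014, so f = 98.6 cm.
Since f is positive, the thin lens is converging.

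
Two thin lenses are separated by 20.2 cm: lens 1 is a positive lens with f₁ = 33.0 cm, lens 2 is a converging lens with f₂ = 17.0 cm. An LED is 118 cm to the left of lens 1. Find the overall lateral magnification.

Lens 1: 1/d_i1 = 1/(33.0) − 1/(118) = 0.02183, so d_i1 = 45.81 cm; m₁ = −d_i1/d_o1 = -0.3882.
d_o2 = 20.2 − (45.81) = -25.61 cm (virtual object).
Lens 2: 1/d_i2 = 1/(17.0) − 1/(-25.61) = 0.09787, so d_i2 = 10.22 cm; m₂ = −d_i2/d_o2 = +0.3990.
m = m₁·m₂ = (-0.3882)(+0.3990) = -0.155.

m = -0.155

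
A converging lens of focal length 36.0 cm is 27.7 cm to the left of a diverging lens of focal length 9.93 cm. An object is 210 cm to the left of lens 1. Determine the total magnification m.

Lens 1: 1/d_i1 = 1/(36.0) − 1/(210) = 0.02302, so d_i1 = 43.45 cm; m₁ = −d_i1/d_o1 = -0.2069.
d_o2 = 27.7 − (43.45) = -15.75 cm (virtual object).
f₂ = −9.93 cm (diverging).
Lens 2: 1/d_i2 = 1/(-9.93) − 1/(-15.75) = -0.03721, so d_i2 = -26.87 cm; m₂ = −d_i2/d_o2 = -1.706.
m = m₁·m₂ = (-0.2069)(-1.706) = +0.353.

m = +0.353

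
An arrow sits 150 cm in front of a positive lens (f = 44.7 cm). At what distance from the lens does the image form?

Thin-lens equation: 1/s_i = 1/f − 1/s_o = 1/(44.70) − 1/(150) = 0.02237 − 0.006667 = 0.01570, so s_i = 63.7 cm.
The image is real, inverted and reduced, on the far side of the lens.

63.7 cm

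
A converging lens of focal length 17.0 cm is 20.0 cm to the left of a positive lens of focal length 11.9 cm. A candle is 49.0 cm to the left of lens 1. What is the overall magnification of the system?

m = -0.353

Lens 1: 1/d_i1 = 1/(17.0) − 1/(49.0) = 0.03842, so d_i1 = 26.03 cm; m₁ = −d_i1/d_o1 = -0.5312.
d_o2 = 20.0 − (26.03) = -6.030 cm (virtual object).
Lens 2: 1/d_i2 = 1/(11.9) − 1/(-6.030) = 0.2499, so d_i2 = 4.002 cm; m₂ = −d_i2/d_o2 = +0.6637.
m = m₁·m₂ = (-0.5312)(+0.6637) = -0.353.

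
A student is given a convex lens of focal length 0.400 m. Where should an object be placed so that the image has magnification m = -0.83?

0.882 m

m = −d_i/d_o ⇒ d_i = −m·d_o.
1/f = 1/d_o + 1/d_i = 1/d_o − 1/(m·d_o) = (1 − 1/m)/d_o, so d_o = f(1 − 1/m) = (0.4000)(1 − 1/(-0.83)) = 0.882 m.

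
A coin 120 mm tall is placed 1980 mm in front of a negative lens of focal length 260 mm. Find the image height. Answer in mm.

13.9 mm

For a negative lens, f = -260 mm.
1/d_i = 1/f − 1/d_o = 1/(-260.0) − 1/(1980) = -0.004351, so d_i = -229.8 mm.
m = −d_i/d_o = +0.1161.
|h_i| = |m|·h_o = 0.1161 × 120 = 13.9 mm. The image is virtual, upright and reduced, on the same side as the object.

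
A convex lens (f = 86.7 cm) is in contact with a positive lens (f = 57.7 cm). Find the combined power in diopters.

P = +2.89 D

P₁ = 1/f₁ = 1/(0.867 m) = +1.153 D; P₂ = 1/f₂ = 1/(0.577 m) = +1.733 D.
For thin lenses in contact, P = P₁ + P₂ = (+1.153) + (+1.733) = +2.89 D.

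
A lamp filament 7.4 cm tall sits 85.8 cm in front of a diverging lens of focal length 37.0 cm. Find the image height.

For a diverging lens, f = -37.0 cm.
1/d_i = 1/f − 1/d_o = 1/(-37.00) − 1/(85.8) = -0.03868, so d_i = -25.85 cm.
m = −d_i/d_o = +0.3013.
|h_i| = |m|·h_o = 0.3013 × 7.4 = 2.23 cm. The image is virtual, upright and reduced, on the same side as the object.

2.23 cm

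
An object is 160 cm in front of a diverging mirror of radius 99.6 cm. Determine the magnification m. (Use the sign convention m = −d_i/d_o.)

f = R/2 = 99.6/2 = 49.80 cm; for a diverging mirror, f = -49.80 cm.
1/d_i = 1/f − 1/d_o = 1/(-49.80) − 1/(160) = -0.02633, so d_i = -37.98 cm.
m = −d_i/d_o = −(-37.98)/(160) = +0.237.
The image is virtual, upright and reduced, behind the mirror.

m = +0.237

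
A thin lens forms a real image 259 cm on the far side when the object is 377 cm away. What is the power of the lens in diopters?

P = +0.651 D

d_i = +259 cm.
1/f = 1/d_o + 1/d_i = 1/(377) + 1/(259) = 0.006514 cm⁻¹.
f = 153.5 cm = 1.535 m, so P = 1/f = +0.651 D.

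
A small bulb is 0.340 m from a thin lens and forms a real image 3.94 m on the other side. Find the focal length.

f = 0.313 m (converging)

Real image ⇒ d_i = +3.94 m.
1/f = 1/d_o + 1/d_i = 1/(0.340) + 1/(3.94) = 3.195, so f = 0.313 m.
Since f is positive, the thin lens is converging.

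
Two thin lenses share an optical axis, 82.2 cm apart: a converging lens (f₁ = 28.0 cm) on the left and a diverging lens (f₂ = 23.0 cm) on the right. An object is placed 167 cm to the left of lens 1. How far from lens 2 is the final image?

Lens 1: 1/d_i1 = 1/f₁ − 1/d_o1 = 1/(28.0) − 1/(167) = 0.02973, so d_i1 = 33.64 cm.
The intermediate image is 33.64 cm to the right of lens 1, which is 82.2 − (33.64) = 48.56 cm to the left of lens 2, so d_o2 = +48.56 cm.
Lens 2 is diverging, so f₂ = −23.0 cm.
Lens 2: 1/d_i2 = 1/f₂ − 1/d_o2 = 1/(-23.0) − 1/(48.56) = -0.06407, so d_i2 = -15.6 cm.
The final image is virtual, 15.6 cm to the left of lens 2 (overall magnification ≈ -0.065).

15.6 cm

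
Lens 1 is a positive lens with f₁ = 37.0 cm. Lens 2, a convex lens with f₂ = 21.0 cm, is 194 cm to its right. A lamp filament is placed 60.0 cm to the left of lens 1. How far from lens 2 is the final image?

Lens 1: 1/d_i1 = 1/f₁ − 1/d_o1 = 1/(37.0) − 1/(60.0) = 0.01036, so d_i1 = 96.52 cm.
The intermediate image is 96.52 cm to the right of lens 1, which is 194 − (96.52) = 97.48 cm to the left of lens 2, so d_o2 = +97.48 cm.
Lens 2: 1/d_i2 = 1/f₂ − 1/d_o2 = 1/(21.0) − 1/(97.48) = 0.03736, so d_i2 = 26.8 cm.
The final image is real, 26.8 cm to the right of lens 2 (overall magnification ≈ 0.44).

26.8 cm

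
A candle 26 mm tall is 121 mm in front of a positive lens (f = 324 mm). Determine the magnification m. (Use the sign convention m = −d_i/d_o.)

m = +1.60

1/d_i = 1/f − 1/d_o = 1/(324.0) − 1/(121) = -0.005178, so d_i = -193.1 mm.
m = −d_i/d_o = −(-193.1)/(121) = +1.60.
The image is virtual, upright and enlarged, on the same side as the object.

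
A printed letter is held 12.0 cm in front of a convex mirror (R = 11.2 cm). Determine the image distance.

3.82 cm

f = R/2 = 11.2/2 = 5.600 cm; for a convex mirror, f = -5.600 cm.
Mirror equation: 1/d_i = 1/f − 1/d_o = 1/(-5.600) − 1/(12.0) = -0.1786 − 0.08333 = -0.2619, so d_i = -3.82 cm.
The image is virtual, upright and reduced, behind the mirror.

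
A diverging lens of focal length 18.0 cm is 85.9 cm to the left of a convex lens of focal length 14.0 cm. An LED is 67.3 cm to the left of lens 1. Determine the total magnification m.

f₁ = −18.0 cm (diverging).
Lens 1: 1/d_i1 = 1/(-18.0) − 1/(67.3) = -0.07041, so d_i1 = -14.20 cm; m₁ = −d_i1/d_o1 = +0.2110.
d_o2 = 85.9 − (-14.20) = 100.1 cm.
Lens 2: 1/d_i2 = 1/(14.0) − 1/(100.1) = 0.06144, so d_i2 = 16.28 cm; m₂ = −d_i2/d_o2 = -0.1626.
m = m₁·m₂ = (+0.2110)(-0.1626) = -0.0343.

m = -0.0343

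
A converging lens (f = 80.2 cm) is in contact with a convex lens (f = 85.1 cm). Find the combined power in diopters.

P = +2.42 D

P₁ = 1/f₁ = 1/(0.802 m) = +1.247 D; P₂ = 1/f₂ = 1/(0.851 m) = +1.175 D.
For thin lenses in contact, P = P₁ + P₂ = (+1.247) + (+1.175) = +2.42 D.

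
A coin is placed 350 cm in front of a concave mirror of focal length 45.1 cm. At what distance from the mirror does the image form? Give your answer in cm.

51.8 cm

Mirror equation: 1/s_i = 1/f − 1/s_o = 1/(45.10) − 1/(350) = 0.02217 − 0.002857 = 0.01932, so s_i = 51.8 cm.
The image is real, inverted and reduced, in front of the mirror.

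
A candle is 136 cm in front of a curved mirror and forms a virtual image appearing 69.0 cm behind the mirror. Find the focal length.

Virtual image ⇒ d_i = −69.0 cm.
1/f = 1/d_o + 1/d_i = 1/(136) + 1/(-69.0) = -0.007140, so f = -140 cm.
Since f is negative, the curved mirror is convex.

f = -140 cm (convex)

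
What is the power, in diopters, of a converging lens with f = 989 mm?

f = 98.9 cm = 0.989 m.
P = 1/f = 1/(0.989 m) = +1.01 D.

P = +1.01 D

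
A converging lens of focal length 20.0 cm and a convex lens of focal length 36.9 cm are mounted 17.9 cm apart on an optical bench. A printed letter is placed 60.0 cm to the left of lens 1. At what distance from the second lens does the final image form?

9.11 cm

Lens 1: 1/d_i1 = 1/f₁ − 1/d_o1 = 1/(20.0) − 1/(60.0) = 0.03333, so d_i1 = 30.00 cm.
The intermediate image is 30.00 cm to the right of lens 1, which lies 12.10 cm to the right of lens 2 — a virtual object — so d_o2 = −12.10 cm.
Lens 2: 1/d_i2 = 1/f₂ − 1/d_o2 = 1/(36.9) − 1/(-12.10) = 0.1097, so d_i2 = 9.11 cm.
The final image is real, 9.11 cm to the right of lens 2 (overall magnification ≈ -0.38).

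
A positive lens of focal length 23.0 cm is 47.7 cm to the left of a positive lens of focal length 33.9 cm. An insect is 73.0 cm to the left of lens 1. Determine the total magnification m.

m = -0.788

Lens 1: 1/d_i1 = 1/(23.0) − 1/(73.0) = 0.02978, so d_i1 = 33.58 cm; m₁ = −d_i1/d_o1 = -0.4600.
d_o2 = 47.7 − (33.58) = 14.12 cm.
Lens 2: 1/d_i2 = 1/(33.9) − 1/(14.12) = -0.04132, so d_i2 = -24.20 cm; m₂ = −d_i2/d_o2 = +1.714.
m = m₁·m₂ = (-0.4600)(+1.714) = -0.788.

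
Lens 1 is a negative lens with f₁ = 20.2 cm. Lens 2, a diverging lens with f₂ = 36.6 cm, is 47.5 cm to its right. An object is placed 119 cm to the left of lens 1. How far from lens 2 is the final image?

23.4 cm

Lens 1 is diverging, so f₁ = −20.2 cm.
Lens 1: 1/d_i1 = 1/f₁ − 1/d_o1 = 1/(-20.2) − 1/(119) = -0.05791, so d_i1 = -17.27 cm.
The intermediate image is 17.27 cm to the left of lens 1 (virtual), which is 47.5 − (-17.27) = 64.77 cm to the left of lens 2, so d_o2 = +64.77 cm.
Lens 2 is diverging, so f₂ = −36.6 cm.
Lens 2: 1/d_i2 = 1/f₂ − 1/d_o2 = 1/(-36.6) − 1/(64.77) = -0.04276, so d_i2 = -23.4 cm.
The final image is virtual, 23.4 cm to the left of lens 2 (overall magnification ≈ 0.052).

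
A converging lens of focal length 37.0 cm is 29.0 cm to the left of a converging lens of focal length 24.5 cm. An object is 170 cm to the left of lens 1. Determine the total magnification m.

m = -0.159

Lens 1: 1/d_i1 = 1/(37.0) − 1/(170) = 0.02114, so d_i1 = 47.29 cm; m₁ = −d_i1/d_o1 = -0.2782.
d_o2 = 29.0 − (47.29) = -18.29 cm (virtual object).
Lens 2: 1/d_i2 = 1/(24.5) − 1/(-18.29) = 0.09549, so d_i2 = 10.47 cm; m₂ = −d_i2/d_o2 = +0.5726.
m = m₁·m₂ = (-0.2782)(+0.5726) = -0.159.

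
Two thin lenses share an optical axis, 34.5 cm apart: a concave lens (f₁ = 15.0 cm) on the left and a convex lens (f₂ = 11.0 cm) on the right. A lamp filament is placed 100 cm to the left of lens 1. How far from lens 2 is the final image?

Lens 1 is diverging, so f₁ = −15.0 cm.
Lens 1: 1/d_i1 = 1/f₁ − 1/d_o1 = 1/(-15.0) − 1/(100) = -0.07667, so d_i1 = -13.04 cm.
The intermediate image is 13.04 cm to the left of lens 1 (virtual), which is 34.5 − (-13.04) = 47.54 cm to the left of lens 2, so d_o2 = +47.54 cm.
Lens 2: 1/d_i2 = 1/f₂ − 1/d_o2 = 1/(11.0) − 1/(47.54) = 0.06987, so d_i2 = 14.3 cm.
The final image is real, 14.3 cm to the right of lens 2 (overall magnification ≈ -0.039).

14.3 cm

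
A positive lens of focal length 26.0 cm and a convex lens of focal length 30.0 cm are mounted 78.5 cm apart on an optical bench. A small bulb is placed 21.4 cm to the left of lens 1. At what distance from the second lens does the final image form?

35.3 cm

Lens 1: 1/d_i1 = 1/f₁ − 1/d_o1 = 1/(26.0) − 1/(21.4) = -0.008267, so d_i1 = -121.0 cm.
The intermediate image is 121.0 cm to the left of lens 1 (virtual), which is 78.5 − (-121.0) = 199.5 cm to the left of lens 2, so d_o2 = +199.5 cm.
Lens 2: 1/d_i2 = 1/f₂ − 1/d_o2 = 1/(30.0) − 1/(199.5) = 0.02832, so d_i2 = 35.3 cm.
The final image is real, 35.3 cm to the right of lens 2 (overall magnification ≈ -1.0).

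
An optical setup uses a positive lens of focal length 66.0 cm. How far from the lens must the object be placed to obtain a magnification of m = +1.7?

m = −d_i/d_o ⇒ d_i = −m·d_o.
1/f = 1/d_o + 1/d_i = 1/d_o − 1/(m·d_o) = (1 − 1/m)/d_o, so d_o = f(1 − 1/m) = (66.00)(1 − 1/(+1.7)) = 27.2 cm.

27.2 cm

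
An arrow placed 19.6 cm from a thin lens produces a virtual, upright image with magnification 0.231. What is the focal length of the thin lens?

m = −d_i/d_o ⇒ d_i = −m·d_o = −(+0.231)·(19.6) = -4.528 cm.
1/f = 1/d_o + 1/d_i = 1/(19.6) + 1/(-4.528) = -0.1698, so f = -5.89 cm.
Since f is negative, the thin lens is diverging.

f = -5.89 cm (diverging)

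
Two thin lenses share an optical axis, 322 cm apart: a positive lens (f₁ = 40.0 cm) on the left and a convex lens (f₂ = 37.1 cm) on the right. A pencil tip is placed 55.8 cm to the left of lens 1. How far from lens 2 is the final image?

46.7 cm

Lens 1: 1/d_i1 = 1/f₁ − 1/d_o1 = 1/(40.0) − 1/(55.8) = 0.007079, so d_i1 = 141.3 cm.
The intermediate image is 141.3 cm to the right of lens 1, which is 322 − (141.3) = 180.7 cm to the left of lens 2, so d_o2 = +180.7 cm.
Lens 2: 1/d_i2 = 1/f₂ − 1/d_o2 = 1/(37.1) − 1/(180.7) = 0.02142, so d_i2 = 46.7 cm.
The final image is real, 46.7 cm to the right of lens 2 (overall magnification ≈ 0.65).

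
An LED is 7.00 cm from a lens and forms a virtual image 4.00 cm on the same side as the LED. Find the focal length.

f = -9.33 cm (diverging)

Virtual image ⇒ d_i = −4.00 cm.
1/f = 1/d_o + 1/d_i = 1/(7.00) + 1/(-4.00) = -0.1071, so f = -9.33 cm.
Since f is negative, the lens is diverging.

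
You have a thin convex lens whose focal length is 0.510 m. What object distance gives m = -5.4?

0.604 m

m = −d_i/d_o ⇒ d_i = −m·d_o.
1/f = 1/d_o + 1/d_i = 1/d_o − 1/(m·d_o) = (1 − 1/m)/d_o, so d_o = f(1 − 1/m) = (0.5100)(1 − 1/(-5.4)) = 0.604 m.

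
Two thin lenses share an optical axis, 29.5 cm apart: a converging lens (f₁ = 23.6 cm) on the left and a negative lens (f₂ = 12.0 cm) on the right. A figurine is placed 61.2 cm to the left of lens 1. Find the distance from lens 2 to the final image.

34.6 cm

Lens 1: 1/d_i1 = 1/f₁ − 1/d_o1 = 1/(23.6) − 1/(61.2) = 0.02603, so d_i1 = 38.41 cm.
The intermediate image is 38.41 cm to the right of lens 1, which lies 8.910 cm to the right of lens 2 — a virtual object — so d_o2 = −8.910 cm.
Lens 2 is diverging, so f₂ = −12.0 cm.
Lens 2: 1/d_i2 = 1/f₂ − 1/d_o2 = 1/(-12.0) − 1/(-8.910) = 0.02890, so d_i2 = 34.6 cm.
The final image is real, 34.6 cm to the right of lens 2 (overall magnification ≈ -2.4).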